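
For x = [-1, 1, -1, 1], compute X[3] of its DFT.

X[3] = Σ(n=0 to 3) x[n] · ω_4^(3n) where ω_4 = e^(-2πi/4)
= (-1)·ω_4^0 + (1)·ω_4^3 + (-1)·ω_4^6 + (1)·ω_4^9

X[3] = 0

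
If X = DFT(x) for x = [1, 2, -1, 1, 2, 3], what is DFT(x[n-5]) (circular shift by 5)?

Time shift by 5: X_shifted[k] = ω_6^(5k) · X[k]
Shifted x = [2, -1, 1, 2, 3, 1]

DFT(x[n-5]) = [8, -2.0000+3.4641i, 2, 4, 2, -2.0000-3.4641i]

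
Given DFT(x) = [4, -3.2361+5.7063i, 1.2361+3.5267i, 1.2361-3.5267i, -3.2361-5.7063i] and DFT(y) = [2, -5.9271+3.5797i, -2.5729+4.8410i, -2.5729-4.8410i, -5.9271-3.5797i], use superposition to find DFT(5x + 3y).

By linearity: DFT(5x + 3y) = 5·DFT(x) + 3·DFT(y)
= 5·[4, -3.2361+5.7063i, 1.2361+3.5267i, 1.2361-3.5267i, -3.2361-5.7063i] + 3·[2, -5.9271+3.5797i, -2.5729+4.8410i, -2.5729-4.8410i, -5.9271-3.5797i]

Computing element-wise:
Z[0] = 5·(4) + 3·(2) = 26
Z[1] = 5·(-3.2361+5.7063i) + 3·(-5.9271+3.5797i) = -33.9618+39.2706i
Z[2] = 5·(1.2361+3.5267i) + 3·(-2.5729+4.8410i) = -1.5382+32.1565i
Z[3] = 5·(1.2361-3.5267i) + 3·(-2.5729-4.8410i) = -1.5382-32.1565i
Z[4] = 5·(-3.2361-5.7063i) + 3·(-5.9271-3.5797i) = -33.9618-39.2706i

DFT(5x + 3y) = 5·X + 3·Y = [26, -33.9618+39.2706i, -1.5382+32.1565i, -1.5382-32.1565i, -33.9618-39.2706i]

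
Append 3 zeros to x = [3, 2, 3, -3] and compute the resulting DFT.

Original 4-point DFT: [5, -5i, 7, 5i]
Zero-padded 7-point DFT provides frequency interpolation.

DFT_7([x, 0, ...]) = [5, 6.2823-3.1868i, -2.0184-2.9937i, 3.7361+4.4025i, 3.7361-4.4025i, -2.0184+2.9937i, 6.2823+3.1868i]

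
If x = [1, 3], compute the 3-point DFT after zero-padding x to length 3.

Original 2-point DFT: [4, -2]
Zero-padded 3-point DFT provides frequency interpolation.

DFT_3([x, 0, ...]) = [4, -0.5000-2.5981i, -0.5000+2.5981i]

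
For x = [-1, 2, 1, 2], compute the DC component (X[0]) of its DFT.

X[0] = Σ(n=0 to 3) x[n] · ω_4^0 = Σ x[n]
= (-1) + (2) + (1) + (2)

X[0] = 4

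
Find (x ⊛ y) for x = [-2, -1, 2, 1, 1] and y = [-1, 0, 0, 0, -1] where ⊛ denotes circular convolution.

(x ⊛ y)[n] = Σ(m=0 to 4) x[m] · y[(n-m) mod 5]

Computing each output sample:
(x ⊛ y)[0] = 3
(x ⊛ y)[1] = -1
(x ⊛ y)[2] = -3
(x ⊛ y)[3] = -2
(x ⊛ y)[4] = 1

x ⊛ y = [3, -1, -3, -2, 1]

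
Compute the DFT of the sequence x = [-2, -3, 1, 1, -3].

X[k] = Σ(n=0 to 4) x[n] · ω_5^(nk)
where ω_5 = e^(-2πi/5)

Computing each X[k]:
X[0] = -6
X[1] = -5.4721
X[2] = 3.4721
X[3] = 3.4721
X[4] = -5.4721

X = [-6, -5.4721, 3.4721, 3.4721, -5.4721]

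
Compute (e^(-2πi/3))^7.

Since ω_3^3 = 1, powers reduce modulo 3.
7 mod 3 = 1
So ω_3^7 = ω_3^1 = e^(-2πi·1/3)

ω_3^7 = ω_3^1 = -0.5000-0.8660i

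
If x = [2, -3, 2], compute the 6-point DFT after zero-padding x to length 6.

Original 3-point DFT: [1, 2.5000+4.3301i, 2.5000-4.3301i]
Zero-padded 6-point DFT provides frequency interpolation.

DFT_6([x, 0, ...]) = [1, -0.5000+0.8660i, 2.5000+4.3301i, 7, 2.5000-4.3301i, -0.5000-0.8660i]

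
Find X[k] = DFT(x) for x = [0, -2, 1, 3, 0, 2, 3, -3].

X[k] = Σ(n=0 to 7) x[n] · ω_8^(nk)
where ω_8 = e^(-2πi/8)

Computing each X[k]:
X[0] = 4
X[1] = -7.0711+0.5858i
X[2] = -4
X[3] = 7.0711-3.4142i
X[4] = 4
X[5] = 7.0711+3.4142i
X[6] = -4
X[7] = -7.0711-0.5858i

X = [4, -7.0711+0.5858i, -4, 7.0711-3.4142i, 4, 7.0711+3.4142i, -4, -7.0711-0.5858i]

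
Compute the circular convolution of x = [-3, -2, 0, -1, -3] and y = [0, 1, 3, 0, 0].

(x ⊛ y)[n] = Σ(m=0 to 4) x[m] · y[(n-m) mod 5]

Computing each output sample:
(x ⊛ y)[0] = -6
(x ⊛ y)[1] = -12
(x ⊛ y)[2] = -11
(x ⊛ y)[3] = -6
(x ⊛ y)[4] = -1

x ⊛ y = [-6, -12, -11, -6, -1]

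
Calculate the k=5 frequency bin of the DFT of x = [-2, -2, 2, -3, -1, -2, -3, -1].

X[5] = Σ(n=0 to 7) x[n] · ω_8^(5n) where ω_8 = e^(-2πi/8)
= (-2)·ω_8^0 + (-2)·ω_8^5 + (2)·ω_8^10 + (-3)·ω_8^15 + (-1)·ω_8^20 + (-2)·ω_8^25 + (-3)·ω_8^30 + (-1)·ω_8^35

X[5] = -2.4142-6.4142i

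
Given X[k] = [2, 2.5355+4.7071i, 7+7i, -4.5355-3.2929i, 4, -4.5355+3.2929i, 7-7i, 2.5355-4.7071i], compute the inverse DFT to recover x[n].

x[n] = (1/8) Σ(k=0 to 7) X[k] · e^(2πikn/8)

Computing each x[n]:
x[0] = 2
x[1] = -1
x[2] = -3
x[3] = 0
x[4] = 3
x[5] = -3
x[6] = 1
x[7] = 3

x = [2, -1, -3, 0, 3, -3, 1, 3]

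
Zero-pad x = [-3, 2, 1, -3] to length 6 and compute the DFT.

Original 4-point DFT: [-3, -4-5i, -1, -4+5i]
Zero-padded 6-point DFT provides frequency interpolation.

DFT_6([x, 0, ...]) = [-3, 0.5000-2.5981i, -7.5000-0.8660i, -1, -7.5000+0.8660i, 0.5000+2.5981i]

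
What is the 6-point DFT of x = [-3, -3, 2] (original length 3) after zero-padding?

Original 3-point DFT: [-4, -2.5000+4.3301i, -2.5000-4.3301i]
Zero-padded 6-point DFT provides frequency interpolation.

DFT_6([x, 0, ...]) = [-4, -5.5000+0.8660i, -2.5000+4.3301i, 2, -2.5000-4.3301i, -5.5000-0.8660i]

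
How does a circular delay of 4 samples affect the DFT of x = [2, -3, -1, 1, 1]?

Time shift by 4: X_shifted[k] = ω_5^(4k) · X[k]
Shifted x = [-3, -1, 1, 1, 2]

DFT(x[n-4]) = [0, -4.3090+2.8532i, -3.1910+1.7634i, -3.1910-1.7634i, -4.3090-2.8532i]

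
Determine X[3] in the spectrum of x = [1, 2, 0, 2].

X[3] = Σ(n=0 to 3) x[n] · ω_4^(3n) where ω_4 = e^(-2πi/4)
= (1)·ω_4^0 + (2)·ω_4^3 + (0)·ω_4^6 + (2)·ω_4^9

X[3] = 1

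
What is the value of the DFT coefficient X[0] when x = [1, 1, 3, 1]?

X[0] = Σ(n=0 to 3) x[n] · ω_4^0 = Σ x[n]
= (1) + (1) + (3) + (1)

X[0] = 6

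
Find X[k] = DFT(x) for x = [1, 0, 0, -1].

X[k] = Σ(n=0 to 3) x[n] · ω_4^(nk)
where ω_4 = e^(-2πi/4)

Computing each X[k]:
X[0] = 0
X[1] = 1-1i
X[2] = 2
X[3] = 1+1i

X = [0, 1-1i, 2, 1+1i]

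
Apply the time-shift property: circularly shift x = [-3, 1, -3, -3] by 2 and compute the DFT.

Time shift by 2: X_shifted[k] = ω_4^(2k) · X[k]
Shifted x = [-3, -3, -3, 1]

DFT(x[n-2]) = [-8, 4i, -4, -4i]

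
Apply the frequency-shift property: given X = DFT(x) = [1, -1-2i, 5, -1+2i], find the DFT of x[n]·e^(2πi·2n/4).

Modulation property: DFT(ω_4^(-2n)·x[n]) = X[(k-2) mod 4], so circularly shift X by 2 positions.

X[k-2] = [5, -1+2i, 1, -1-2i]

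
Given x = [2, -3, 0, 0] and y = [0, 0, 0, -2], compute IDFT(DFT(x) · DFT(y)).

(x ⊛ y)[n] = Σ(m=0 to 3) x[m] · y[(n-m) mod 4]

Computing each output sample:
(x ⊛ y)[0] = 6
(x ⊛ y)[1] = 0
(x ⊛ y)[2] = 0
(x ⊛ y)[3] = -4

x ⊛ y = [6, 0, 0, -4]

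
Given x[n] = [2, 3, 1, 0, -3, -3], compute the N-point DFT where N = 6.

X[k] = Σ(n=0 to 5) x[n] · ω_6^(nk)
where ω_6 = e^(-2πi/6)

Computing each X[k]:
X[0] = 0
X[1] = 3.0000-8.6603i
X[2] = 3.0000-1.7321i
X[3] = 0
X[4] = 3.0000+1.7321i
X[5] = 3.0000+8.6603i

X = [0, 3.0000-8.6603i, 3.0000-1.7321i, 0, 3.0000+1.7321i, 3.0000+8.6603i]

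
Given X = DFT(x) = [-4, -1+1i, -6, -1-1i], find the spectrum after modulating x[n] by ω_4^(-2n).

Modulation property: DFT(ω_4^(-2n)·x[n]) = X[(k-2) mod 4], so circularly shift X by 2 positions.

X[k-2] = [-6, -1-1i, -4, -1+1i]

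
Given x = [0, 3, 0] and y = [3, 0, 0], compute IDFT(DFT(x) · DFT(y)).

(x ⊛ y)[n] = Σ(m=0 to 2) x[m] · y[(n-m) mod 3]

Computing each output sample:
(x ⊛ y)[0] = 0
(x ⊛ y)[1] = 9
(x ⊛ y)[2] = 0

x ⊛ y = [0, 9, 0]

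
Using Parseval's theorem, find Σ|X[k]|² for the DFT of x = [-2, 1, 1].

Parseval: Σ|x[n]|² = (1/N)Σ|X[k]|², so Σ|X[k]|² = N·Σ|x[n]|² = 3·6.0000

Σ|X[k]|² = N·Σ|x[n]|² = 3·6.0000 = 18.0000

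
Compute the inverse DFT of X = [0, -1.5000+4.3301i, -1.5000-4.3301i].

x[n] = (1/3) Σ(k=0 to 2) X[k] · e^(2πikn/3)

Computing each x[n]:
x[0] = -1
x[1] = -2
x[2] = 3

x = [-1, -2, 3]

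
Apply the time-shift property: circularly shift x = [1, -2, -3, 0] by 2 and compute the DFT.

Time shift by 2: X_shifted[k] = ω_4^(2k) · X[k]
Shifted x = [-3, 0, 1, -2]

DFT(x[n-2]) = [-4, -4-2i, 0, -4+2i]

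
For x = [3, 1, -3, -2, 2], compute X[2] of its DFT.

X[2] = Σ(n=0 to 4) x[n] · ω_5^(2n) where ω_5 = e^(-2πi/5)
= (3)·ω_5^0 + (1)·ω_5^2 + (-3)·ω_5^4 + (-2)·ω_5^6 + (2)·ω_5^8

X[2] = -0.9721-0.3633i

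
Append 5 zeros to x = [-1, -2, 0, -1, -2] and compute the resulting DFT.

Original 5-point DFT: [-6, -1.4271-0.5878i, 1.9271+0.9511i, 1.9271-0.9511i, -1.4271+0.5878i]
Zero-padded 10-point DFT provides frequency interpolation.

DFT_10([x, 0, ...]) = [-6, -0.6910+3.3022i, -1.4271-0.5878i, -1.8090+3.2164i, 1.9271+0.9511i, 0, 1.9271-0.9511i, -1.8090-3.2164i, -1.4271+0.5878i, -0.6910-3.3022i]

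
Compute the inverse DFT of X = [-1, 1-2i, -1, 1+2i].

x[n] = (1/4) Σ(k=0 to 3) X[k] · e^(2πikn/4)

Computing each x[n]:
x[0] = 0
x[1] = 1
x[2] = -1
x[3] = -1

x = [0, 1, -1, -1]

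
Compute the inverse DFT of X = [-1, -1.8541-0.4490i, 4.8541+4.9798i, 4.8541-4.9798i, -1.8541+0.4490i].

x[n] = (1/5) Σ(k=0 to 4) X[k] · e^(2πikn/5)

Computing each x[n]:
x[0] = 1
x[1] = -3
x[2] = 3
x[3] = -1
x[4] = -1

x = [1, -3, 3, -1, -1]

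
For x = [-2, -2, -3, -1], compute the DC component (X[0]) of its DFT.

X[0] = Σ(n=0 to 3) x[n] · ω_4^0 = Σ x[n]
= (-2) + (-2) + (-3) + (-1)

X[0] = -8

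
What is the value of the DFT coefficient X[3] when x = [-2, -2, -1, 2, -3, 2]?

X[3] = Σ(n=0 to 5) x[n] · ω_6^(3n) where ω_6 = e^(-2πi/6)
= (-2)·ω_6^0 + (-2)·ω_6^3 + (-1)·ω_6^6 + (2)·ω_6^9 + (-3)·ω_6^12 + (2)·ω_6^15

X[3] = -8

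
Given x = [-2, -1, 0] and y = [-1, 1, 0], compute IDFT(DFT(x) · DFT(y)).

(x ⊛ y)[n] = Σ(m=0 to 2) x[m] · y[(n-m) mod 3]

Computing each output sample:
(x ⊛ y)[0] = 2
(x ⊛ y)[1] = -1
(x ⊛ y)[2] = -1

x ⊛ y = [2, -1, -1]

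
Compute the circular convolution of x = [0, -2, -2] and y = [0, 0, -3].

(x ⊛ y)[n] = Σ(m=0 to 2) x[m] · y[(n-m) mod 3]

Computing each output sample:
(x ⊛ y)[0] = 6
(x ⊛ y)[1] = 6
(x ⊛ y)[2] = 0

x ⊛ y = [6, 6, 0]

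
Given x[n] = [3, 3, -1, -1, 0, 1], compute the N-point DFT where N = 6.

X[k] = Σ(n=0 to 5) x[n] · ω_6^(nk)
where ω_6 = e^(-2πi/6)

Computing each X[k]:
X[0] = 5
X[1] = 6.5000-0.8660i
X[2] = 0.5000-2.5981i
X[3] = -1
X[4] = 0.5000+2.5981i
X[5] = 6.5000+0.8660i

X = [5, 6.5000-0.8660i, 0.5000-2.5981i, -1, 0.5000+2.5981i, 6.5000+0.8660i]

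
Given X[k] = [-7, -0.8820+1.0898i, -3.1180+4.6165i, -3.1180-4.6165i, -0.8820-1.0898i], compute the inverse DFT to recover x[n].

x[n] = (1/5) Σ(k=0 to 4) X[k] · e^(2πikn/5)

Computing each x[n]:
x[0] = -3
x[1] = -2
x[2] = 0
x[3] = -3
x[4] = 1

x = [-3, -2, 0, -3, 1]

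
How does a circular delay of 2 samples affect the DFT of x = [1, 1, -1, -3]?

Time shift by 2: X_shifted[k] = ω_4^(2k) · X[k]
Shifted x = [-1, -3, 1, 1]

DFT(x[n-2]) = [-2, -2+4i, 2, -2-4i]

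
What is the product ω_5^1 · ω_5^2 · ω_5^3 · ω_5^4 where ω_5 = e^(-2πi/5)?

The primitive 5th roots of unity are ω_5^k for k coprime to 5: k ∈ {1, 2, 3, 4}
Their product equals the constant term of the cyclotomic polynomial Φ_5(x) up to sign.
For n ≥ 3, the product of all primitive nth roots of unity is 1. (For n=1 it is 1; for n=2 it is -1.)

1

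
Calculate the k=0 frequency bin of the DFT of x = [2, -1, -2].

X[0] = Σ(n=0 to 2) x[n] · ω_3^0 = Σ x[n]
= (2) + (-1) + (-2)

X[0] = -1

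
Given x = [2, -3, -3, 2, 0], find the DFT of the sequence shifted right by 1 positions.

Time shift by 1: X_shifted[k] = ω_5^(1k) · X[k]
Shifted x = [0, 2, -3, -3, 2]

DFT(x[n-1]) = [-2, 6.0902, -5.0902, -5.0902, 6.0902]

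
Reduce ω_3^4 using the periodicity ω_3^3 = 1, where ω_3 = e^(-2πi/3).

Since ω_3^3 = 1, powers reduce modulo 3.
4 mod 3 = 1
So ω_3^4 = ω_3^1 = e^(-2πi·1/3)

ω_3^4 = ω_3^1 = -0.5000-0.8660i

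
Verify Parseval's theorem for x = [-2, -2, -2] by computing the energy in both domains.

Time domain:
Σ|x[n]|² = |-2|² + |-2|² + |-2|² = 12.0000

Frequency domain:
(1/3)Σ|X[k]|² = (1/3)(|-6|² + |0|² + |0|²) = (1/3)·36.0000 = 12.0000

Both sides agree, confirming Parseval's theorem.

Σ|x[n]|² = (1/N)Σ|X[k]|² = 12.0000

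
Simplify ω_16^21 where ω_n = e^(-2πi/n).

Since ω_16^16 = 1, powers reduce modulo 16.
21 mod 16 = 5
So ω_16^21 = ω_16^5 = e^(-2πi·5/16)

ω_16^21 = ω_16^5 = -0.3827-0.9239i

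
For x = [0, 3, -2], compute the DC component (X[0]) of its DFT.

X[0] = Σ(n=0 to 2) x[n] · ω_3^0 = Σ x[n]
= (0) + (3) + (-2)

X[0] = 1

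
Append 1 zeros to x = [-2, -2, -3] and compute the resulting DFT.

Original 3-point DFT: [-7, 0.5000-0.8660i, 0.5000+0.8660i]
Zero-padded 4-point DFT provides frequency interpolation.

DFT_4([x, 0, ...]) = [-7, 1+2i, -3, 1-2i]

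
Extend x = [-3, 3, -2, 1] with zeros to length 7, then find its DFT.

Original 4-point DFT: [-1, -1-2i, -9, -1+2i]
Zero-padded 7-point DFT provides frequency interpolation.

DFT_7([x, 0, ...]) = [-1, -1.5855-0.8295i, -1.2421-3.0107i, -7.1724-3.8402i, -7.1724+3.8402i, -1.2421+3.0107i, -1.5855+0.8295i]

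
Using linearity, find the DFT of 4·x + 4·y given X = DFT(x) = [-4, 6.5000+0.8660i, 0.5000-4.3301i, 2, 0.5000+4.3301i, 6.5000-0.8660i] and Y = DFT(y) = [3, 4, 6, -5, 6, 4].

By linearity: DFT(4x + 4y) = 4·DFT(x) + 4·DFT(y)
= 4·[-4, 6.5000+0.8660i, 0.5000-4.3301i, 2, 0.5000+4.3301i, 6.5000-0.8660i] + 4·[3, 4, 6, -5, 6, 4]

Computing element-wise:
Z[0] = 4·(-4) + 4·(3) = -4
Z[1] = 4·(6.5000+0.8660i) + 4·(4) = 42.0000+3.4640i
Z[2] = 4·(0.5000-4.3301i) + 4·(6) = 26.0000-17.3204i
Z[3] = 4·(2) + 4·(-5) = -12
Z[4] = 4·(0.5000+4.3301i) + 4·(6) = 26.0000+17.3204i
Z[5] = 4·(6.5000-0.8660i) + 4·(4) = 42.0000-3.4640i

DFT(4x + 4y) = 4·X + 4·Y = [-4, 42.0000+3.4640i, 26.0000-17.3204i, -12, 26.0000+17.3204i, 42.0000-3.4640i]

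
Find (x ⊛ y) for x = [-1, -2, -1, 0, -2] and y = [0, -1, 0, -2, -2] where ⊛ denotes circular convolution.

(x ⊛ y)[n] = Σ(m=0 to 4) x[m] · y[(n-m) mod 5]

Computing each output sample:
(x ⊛ y)[0] = 8
(x ⊛ y)[1] = 3
(x ⊛ y)[2] = 6
(x ⊛ y)[3] = 7
(x ⊛ y)[4] = 6

x ⊛ y = [8, 3, 6, 7, 6]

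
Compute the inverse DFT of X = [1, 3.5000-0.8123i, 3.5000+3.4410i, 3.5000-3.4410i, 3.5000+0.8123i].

x[n] = (1/5) Σ(k=0 to 4) X[k] · e^(2πikn/5)

Computing each x[n]:
x[0] = 3
x[1] = -1
x[2] = 1
x[3] = -2
x[4] = 0

x = [3, -1, 1, -2, 0]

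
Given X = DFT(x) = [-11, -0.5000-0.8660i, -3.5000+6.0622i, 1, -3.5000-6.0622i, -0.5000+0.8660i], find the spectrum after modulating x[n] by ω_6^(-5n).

Modulation property: DFT(ω_6^(-5n)·x[n]) = X[(k-5) mod 6], so circularly shift X by 5 positions.

X[k-5] = [-0.5000-0.8660i, -3.5000+6.0622i, 1, -3.5000-6.0622i, -0.5000+0.8660i, -11]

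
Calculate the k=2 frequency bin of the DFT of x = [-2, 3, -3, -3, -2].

X[2] = Σ(n=0 to 4) x[n] · ω_5^(2n) where ω_5 = e^(-2πi/5)
= (-2)·ω_5^0 + (3)·ω_5^2 + (-3)·ω_5^4 + (-3)·ω_5^6 + (-2)·ω_5^8

X[2] = -4.6631-2.9389i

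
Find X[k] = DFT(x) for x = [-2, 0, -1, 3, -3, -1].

X[k] = Σ(n=0 to 5) x[n] · ω_6^(nk)
where ω_6 = e^(-2πi/6)

Computing each X[k]:
X[0] = -4
X[1] = -3.5000-2.5981i
X[2] = 3.5000+0.8660i
X[3] = -8
X[4] = 3.5000-0.8660i
X[5] = -3.5000+2.5981i

X = [-4, -3.5000-2.5981i, 3.5000+0.8660i, -8, 3.5000-0.8660i, -3.5000+2.5981i]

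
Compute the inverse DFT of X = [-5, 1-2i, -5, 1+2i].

x[n] = (1/4) Σ(k=0 to 3) X[k] · e^(2πikn/4)

Computing each x[n]:
x[0] = -2
x[1] = 1
x[2] = -3
x[3] = -1

x = [-2, 1, -3, -1]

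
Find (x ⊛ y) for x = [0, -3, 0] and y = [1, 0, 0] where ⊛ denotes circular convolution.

(x ⊛ y)[n] = Σ(m=0 to 2) x[m] · y[(n-m) mod 3]

Computing each output sample:
(x ⊛ y)[0] = 0
(x ⊛ y)[1] = -3
(x ⊛ y)[2] = 0

x ⊛ y = [0, -3, 0]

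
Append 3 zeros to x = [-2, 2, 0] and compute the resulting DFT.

Original 3-point DFT: [0, -3.0000-1.7321i, -3.0000+1.7321i]
Zero-padded 6-point DFT provides frequency interpolation.

DFT_6([x, 0, ...]) = [0, -1.0000-1.7321i, -3.0000-1.7321i, -4, -3.0000+1.7321i, -1.0000+1.7321i]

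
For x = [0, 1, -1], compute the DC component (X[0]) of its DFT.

X[0] = Σ(n=0 to 2) x[n] · ω_3^0 = Σ x[n]
= (0) + (1) + (-1)

X[0] = 0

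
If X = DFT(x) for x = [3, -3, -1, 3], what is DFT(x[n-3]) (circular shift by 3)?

Time shift by 3: X_shifted[k] = ω_4^(3k) · X[k]
Shifted x = [-3, -1, 3, 3]

DFT(x[n-3]) = [2, -6+4i, -2, -6-4i]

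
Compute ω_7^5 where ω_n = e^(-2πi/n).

ω_7^5 = e^(-2πi·5/7)
= cos(-2π·5/7) + i·sin(-2π·5/7)
= cos(-10π/7) + i·sin(-10π/7)

ω_7^5 = cos(-10π/7) + i·sin(-10π/7) = -0.2225+0.9749i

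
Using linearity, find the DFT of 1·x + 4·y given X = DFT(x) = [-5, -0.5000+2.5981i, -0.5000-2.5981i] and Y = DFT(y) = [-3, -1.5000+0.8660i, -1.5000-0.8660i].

By linearity: DFT(1x + 4y) = 1·DFT(x) + 4·DFT(y)
= 1·[-5, -0.5000+2.5981i, -0.5000-2.5981i] + 4·[-3, -1.5000+0.8660i, -1.5000-0.8660i]

Computing element-wise:
Z[0] = 1·(-5) + 4·(-3) = -17
Z[1] = 1·(-0.5000+2.5981i) + 4·(-1.5000+0.8660i) = -6.5000+6.0621i
Z[2] = 1·(-0.5000-2.5981i) + 4·(-1.5000-0.8660i) = -6.5000-6.0621i

DFT(1x + 4y) = 1·X + 4·Y = [-17, -6.5000+6.0621i, -6.5000-6.0621i]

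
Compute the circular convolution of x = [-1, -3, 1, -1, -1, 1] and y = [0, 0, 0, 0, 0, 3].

(x ⊛ y)[n] = Σ(m=0 to 5) x[m] · y[(n-m) mod 6]

Computing each output sample:
(x ⊛ y)[0] = -9
(x ⊛ y)[1] = 3
(x ⊛ y)[2] = -3
(x ⊛ y)[3] = -3
(x ⊛ y)[4] = 3
(x ⊛ y)[5] = -3

x ⊛ y = [-9, 3, -3, -3, 3, -3]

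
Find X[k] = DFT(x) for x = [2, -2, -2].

X[k] = Σ(n=0 to 2) x[n] · ω_3^(nk)
where ω_3 = e^(-2πi/3)

Computing each X[k]:
X[0] = -2
X[1] = 4
X[2] = 4

X = [-2, 4, 4]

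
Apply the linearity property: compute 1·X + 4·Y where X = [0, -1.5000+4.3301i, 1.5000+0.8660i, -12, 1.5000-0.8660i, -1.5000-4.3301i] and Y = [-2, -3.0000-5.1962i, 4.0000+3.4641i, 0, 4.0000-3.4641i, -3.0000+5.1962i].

By linearity: DFT(1x + 4y) = 1·DFT(x) + 4·DFT(y)
= 1·[0, -1.5000+4.3301i, 1.5000+0.8660i, -12, 1.5000-0.8660i, -1.5000-4.3301i] + 4·[-2, -3.0000-5.1962i, 4.0000+3.4641i, 0, 4.0000-3.4641i, -3.0000+5.1962i]

Computing element-wise:
Z[0] = 1·(0) + 4·(-2) = -8
Z[1] = 1·(-1.5000+4.3301i) + 4·(-3.0000-5.1962i) = -13.5000-16.4547i
Z[2] = 1·(1.5000+0.8660i) + 4·(4.0000+3.4641i) = 17.5000+14.7224i
Z[3] = 1·(-12) + 4·(0) = -12
Z[4] = 1·(1.5000-0.8660i) + 4·(4.0000-3.4641i) = 17.5000-14.7224i
Z[5] = 1·(-1.5000-4.3301i) + 4·(-3.0000+5.1962i) = -13.5000+16.4547i

DFT(1x + 4y) = 1·X + 4·Y = [-8, -13.5000-16.4547i, 17.5000+14.7224i, -12, 17.5000-14.7224i, -13.5000+16.4547i]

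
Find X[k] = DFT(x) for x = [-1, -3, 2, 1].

X[k] = Σ(n=0 to 3) x[n] · ω_4^(nk)
where ω_4 = e^(-2πi/4)

Computing each X[k]:
X[0] = -1
X[1] = -3+4i
X[2] = 3
X[3] = -3-4i

X = [-1, -3+4i, 3, -3-4i]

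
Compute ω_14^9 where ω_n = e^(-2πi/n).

ω_14^9 = e^(-2πi·9/14)
= cos(-2π·9/14) + i·sin(-2π·9/14)
= cos(-18π/14) + i·sin(-18π/14)

ω_14^9 = cos(-18π/14) + i·sin(-18π/14) = -0.6235+0.7818i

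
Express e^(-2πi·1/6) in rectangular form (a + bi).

ω_6^1 = e^(-2πi·1/6)
= cos(-2π·1/6) + i·sin(-2π·1/6)
= cos(-2π/6) + i·sin(-2π/6)

ω_6^1 = cos(-2π/6) + i·sin(-2π/6) = 0.5000-0.8660i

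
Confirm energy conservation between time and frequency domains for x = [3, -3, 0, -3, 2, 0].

Time domain:
Σ|x[n]|² = |3|² + |-3|² + |0|² + |-3|² + |2|² + |0|² = 31.0000

Frequency domain:
(1/6)Σ|X[k]|² = (1/6)(|-1|² + |3.5000+4.3301i|² + |0.5000+0.8660i|² + |11|² + |0.5000-0.8660i|² + |3.5000-4.3301i|²) = (1/6)·186.0000 = 31.0000

Both sides agree, confirming Parseval's theorem.

Σ|x[n]|² = (1/N)Σ|X[k]|² = 31.0000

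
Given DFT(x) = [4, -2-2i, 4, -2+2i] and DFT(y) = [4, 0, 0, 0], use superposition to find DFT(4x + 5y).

By linearity: DFT(4x + 5y) = 4·DFT(x) + 5·DFT(y)
= 4·[4, -2-2i, 4, -2+2i] + 5·[4, 0, 0, 0]

Computing element-wise:
Z[0] = 4·(4) + 5·(4) = 36
Z[1] = 4·(-2-2i) + 5·(0) = -8-8i
Z[2] = 4·(4) + 5·(0) = 16
Z[3] = 4·(-2+2i) + 5·(0) = -8+8i

DFT(4x + 5y) = 4·X + 5·Y = [36, -8-8i, 16, -8+8i]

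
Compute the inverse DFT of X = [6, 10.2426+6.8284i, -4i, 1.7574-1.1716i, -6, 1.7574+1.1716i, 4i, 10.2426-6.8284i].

x[n] = (1/8) Σ(k=0 to 7) X[k] · e^(2πikn/8)

Computing each x[n]:
x[0] = 3
x[1] = 3
x[2] = -2
x[3] = -2
x[4] = -3
x[5] = 2
x[6] = 2
x[7] = 3

x = [3, 3, -2, -2, -3, 2, 2, 3]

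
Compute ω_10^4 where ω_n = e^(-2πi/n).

ω_10^4 = e^(-2πi·4/10)
= cos(-2π·4/10) + i·sin(-2π·4/10)
= cos(-8π/10) + i·sin(-8π/10)

ω_10^4 = cos(-8π/10) + i·sin(-8π/10) = -0.8090-0.5878i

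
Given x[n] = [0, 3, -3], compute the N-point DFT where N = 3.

X[k] = Σ(n=0 to 2) x[n] · ω_3^(nk)
where ω_3 = e^(-2πi/3)

Computing each X[k]:
X[0] = 0
X[1] = -5.1962i
X[2] = 5.1962i

X = [0, -5.1962i, 5.1962i]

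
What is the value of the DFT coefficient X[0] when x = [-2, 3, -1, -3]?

X[0] = Σ(n=0 to 3) x[n] · ω_4^0 = Σ x[n]
= (-2) + (3) + (-1) + (-3)

X[0] = -3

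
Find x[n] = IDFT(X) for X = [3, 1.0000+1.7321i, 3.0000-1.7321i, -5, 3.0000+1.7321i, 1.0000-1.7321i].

x[n] = (1/6) Σ(k=0 to 5) X[k] · e^(2πikn/6)

Computing each x[n]:
x[0] = 1
x[1] = 1
x[2] = -2
x[3] = 2
x[4] = 0
x[5] = 1

x = [1, 1, -2, 2, 0, 1]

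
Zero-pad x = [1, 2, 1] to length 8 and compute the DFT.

Original 3-point DFT: [4, -0.5000-0.8660i, -0.5000+0.8660i]
Zero-padded 8-point DFT provides frequency interpolation.

DFT_8([x, 0, ...]) = [4, 2.4142-2.4142i, -2i, -0.4142-0.4142i, 0, -0.4142+0.4142i, 2i, 2.4142+2.4142i]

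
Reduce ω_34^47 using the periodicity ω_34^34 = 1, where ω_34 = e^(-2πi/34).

Since ω_34^34 = 1, powers reduce modulo 34.
47 mod 34 = 13
So ω_34^47 = ω_34^13 = e^(-2πi·13/34)

ω_34^47 = ω_34^13 = -0.7390-0.6737i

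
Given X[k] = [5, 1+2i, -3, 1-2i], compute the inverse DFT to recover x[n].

x[n] = (1/4) Σ(k=0 to 3) X[k] · e^(2πikn/4)

Computing each x[n]:
x[0] = 1
x[1] = 1
x[2] = 0
x[3] = 3

x = [1, 1, 0, 3]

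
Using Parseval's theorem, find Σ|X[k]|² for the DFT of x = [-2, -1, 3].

Parseval: Σ|x[n]|² = (1/N)Σ|X[k]|², so Σ|X[k]|² = N·Σ|x[n]|² = 3·14.0000

Σ|X[k]|² = N·Σ|x[n]|² = 3·14.0000 = 42.0000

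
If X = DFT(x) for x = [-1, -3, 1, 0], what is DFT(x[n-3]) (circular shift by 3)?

Time shift by 3: X_shifted[k] = ω_4^(3k) · X[k]
Shifted x = [-3, 1, 0, -1]

DFT(x[n-3]) = [-3, -3-2i, -3, -3+2i]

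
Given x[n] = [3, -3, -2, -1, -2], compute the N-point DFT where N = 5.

X[k] = Σ(n=0 to 4) x[n] · ω_5^(nk)
where ω_5 = e^(-2πi/5)

Computing each X[k]:
X[0] = -5
X[1] = 3.8820+1.5388i
X[2] = 6.1180-0.3633i
X[3] = 6.1180+0.3633i
X[4] = 3.8820-1.5388i

X = [-5, 3.8820+1.5388i, 6.1180-0.3633i, 6.1180+0.3633i, 3.8820-1.5388i]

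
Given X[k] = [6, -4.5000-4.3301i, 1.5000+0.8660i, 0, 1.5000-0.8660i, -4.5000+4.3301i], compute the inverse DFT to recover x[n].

x[n] = (1/6) Σ(k=0 to 5) X[k] · e^(2πikn/6)

Computing each x[n]:
x[0] = 0
x[1] = 1
x[2] = 3
x[3] = 3
x[4] = 0
x[5] = -1

x = [0, 1, 3, 3, 0, -1]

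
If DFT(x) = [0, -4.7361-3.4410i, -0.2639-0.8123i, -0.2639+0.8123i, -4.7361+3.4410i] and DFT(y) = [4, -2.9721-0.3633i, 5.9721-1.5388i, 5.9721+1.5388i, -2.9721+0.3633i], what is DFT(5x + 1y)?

By linearity: DFT(5x + 1y) = 5·DFT(x) + 1·DFT(y)
= 5·[0, -4.7361-3.4410i, -0.2639-0.8123i, -0.2639+0.8123i, -4.7361+3.4410i] + 1·[4, -2.9721-0.3633i, 5.9721-1.5388i, 5.9721+1.5388i, -2.9721+0.3633i]

Computing element-wise:
Z[0] = 5·(0) + 1·(4) = 4
Z[1] = 5·(-4.7361-3.4410i) + 1·(-2.9721-0.3633i) = -26.6526-17.5683i
Z[2] = 5·(-0.2639-0.8123i) + 1·(5.9721-1.5388i) = 4.6526-5.6003i
Z[3] = 5·(-0.2639+0.8123i) + 1·(5.9721+1.5388i) = 4.6526+5.6003i
Z[4] = 5·(-4.7361+3.4410i) + 1·(-2.9721+0.3633i) = -26.6526+17.5683i

DFT(5x + 1y) = 5·X + 1·Y = [4, -26.6526-17.5683i, 4.6526-5.6003i, 4.6526+5.6003i, -26.6526+17.5683i]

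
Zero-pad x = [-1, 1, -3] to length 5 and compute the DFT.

Original 3-point DFT: [-3, -3.4641i, 3.4641i]
Zero-padded 5-point DFT provides frequency interpolation.

DFT_5([x, 0, ...]) = [-3, 1.7361+0.8123i, -2.7361-3.4410i, -2.7361+3.4410i, 1.7361-0.8123i]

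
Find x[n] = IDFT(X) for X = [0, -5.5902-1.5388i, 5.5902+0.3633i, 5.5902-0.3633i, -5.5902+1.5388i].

x[n] = (1/5) Σ(k=0 to 4) X[k] · e^(2πikn/5)

Computing each x[n]:
x[0] = 0
x[1] = -2
x[2] = 3
x[3] = 2
x[4] = -3

x = [0, -2, 3, 2, -3]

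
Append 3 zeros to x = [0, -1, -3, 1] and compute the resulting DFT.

Original 4-point DFT: [-3, 3+2i, -3, 3-2i]
Zero-padded 7-point DFT provides frequency interpolation.

DFT_7([x, 0, ...]) = [-3, -0.8569+3.2727i, 3.5489+0.4551i, -1.1920-2.8865i, -1.1920+2.8865i, 3.5489-0.4551i, -0.8569-3.2727i]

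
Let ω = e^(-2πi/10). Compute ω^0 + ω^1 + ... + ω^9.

Sum of all nth roots of unity equals 0 for n > 1 (geometric series with r ≠ 1).

0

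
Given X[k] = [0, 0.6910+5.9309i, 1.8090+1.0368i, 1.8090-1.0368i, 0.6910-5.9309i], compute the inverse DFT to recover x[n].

x[n] = (1/5) Σ(k=0 to 4) X[k] · e^(2πikn/5)

Computing each x[n]:
x[0] = 1
x[1] = -3
x[2] = -1
x[3] = 1
x[4] = 2

x = [1, -3, -1, 1, 2]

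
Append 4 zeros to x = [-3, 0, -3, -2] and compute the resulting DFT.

Original 4-point DFT: [-8, -2i, -4, 2i]
Zero-padded 8-point DFT provides frequency interpolation.

DFT_8([x, 0, ...]) = [-8, -1.5858+4.4142i, -2i, -4.4142-1.5858i, -4, -4.4142+1.5858i, 2i, -1.5858-4.4142i]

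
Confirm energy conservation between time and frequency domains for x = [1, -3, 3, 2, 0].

Time domain:
Σ|x[n]|² = |1|² + |-3|² + |3|² + |2|² + |0|² = 23.0000

Frequency domain:
(1/5)Σ|X[k]|² = (1/5)(|3|² + |-3.9721+2.2654i|² + |4.9721+2.7144i|² + |4.9721-2.7144i|² + |-3.9721-2.2654i|²) = (1/5)·115.0000 = 23.0000

Both sides agree, confirming Parseval's theorem.

Σ|x[n]|² = (1/N)Σ|X[k]|² = 23.0000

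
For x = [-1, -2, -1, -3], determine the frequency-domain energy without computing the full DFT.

Parseval: Σ|x[n]|² = (1/N)Σ|X[k]|², so Σ|X[k]|² = N·Σ|x[n]|² = 4·15.0000

Σ|X[k]|² = N·Σ|x[n]|² = 4·15.0000 = 60.0000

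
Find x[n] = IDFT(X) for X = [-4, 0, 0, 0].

x[n] = (1/4) Σ(k=0 to 3) X[k] · e^(2πikn/4)

Computing each x[n]:
x[0] = -1
x[1] = -1
x[2] = -1
x[3] = -1

x = [-1, -1, -1, -1]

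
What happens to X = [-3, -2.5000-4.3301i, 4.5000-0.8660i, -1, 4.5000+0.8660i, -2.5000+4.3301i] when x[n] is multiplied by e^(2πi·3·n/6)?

Modulation property: DFT(ω_6^(-3n)·x[n]) = X[(k-3) mod 6], so circularly shift X by 3 positions.

X[k-3] = [-1, 4.5000+0.8660i, -2.5000+4.3301i, -3, -2.5000-4.3301i, 4.5000-0.8660i]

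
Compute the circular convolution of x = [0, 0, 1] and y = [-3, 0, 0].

(x ⊛ y)[n] = Σ(m=0 to 2) x[m] · y[(n-m) mod 3]

Computing each output sample:
(x ⊛ y)[0] = 0
(x ⊛ y)[1] = 0
(x ⊛ y)[2] = -3

x ⊛ y = [0, 0, -3]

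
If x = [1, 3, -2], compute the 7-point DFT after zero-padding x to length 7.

Original 3-point DFT: [2, 0.5000-4.3301i, 0.5000+4.3301i]
Zero-padded 7-point DFT provides frequency interpolation.

DFT_7([x, 0, ...]) = [2, 3.3155-0.3956i, 2.1344-3.7926i, -2.9499-2.8653i, -2.9499+2.8653i, 2.1344+3.7926i, 3.3155+0.3956i]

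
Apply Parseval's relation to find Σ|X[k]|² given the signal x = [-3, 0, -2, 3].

Parseval: Σ|x[n]|² = (1/N)Σ|X[k]|², so Σ|X[k]|² = N·Σ|x[n]|² = 4·22.0000

Σ|X[k]|² = N·Σ|x[n]|² = 4·22.0000 = 88.0000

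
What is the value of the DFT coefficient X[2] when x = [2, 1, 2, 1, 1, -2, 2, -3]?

X[2] = Σ(n=0 to 7) x[n] · ω_8^(2n) where ω_8 = e^(-2πi/8)
= (2)·ω_8^0 + (1)·ω_8^2 + (2)·ω_8^4 + (1)·ω_8^6 + (1)·ω_8^8 + (-2)·ω_8^10 + (2)·ω_8^12 + (-3)·ω_8^14

X[2] = -1-1i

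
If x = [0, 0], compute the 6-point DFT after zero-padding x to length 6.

Original 2-point DFT: [0, 0]
Zero-padded 6-point DFT provides frequency interpolation.

DFT_6([x, 0, ...]) = [0, 0, 0, 0, 0, 0]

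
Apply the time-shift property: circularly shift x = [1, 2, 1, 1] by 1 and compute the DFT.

Time shift by 1: X_shifted[k] = ω_4^(1k) · X[k]
Shifted x = [1, 1, 2, 1]

DFT(x[n-1]) = [5, -1, 1, -1]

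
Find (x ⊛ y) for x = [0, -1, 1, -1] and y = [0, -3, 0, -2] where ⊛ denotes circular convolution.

(x ⊛ y)[n] = Σ(m=0 to 3) x[m] · y[(n-m) mod 4]

Computing each output sample:
(x ⊛ y)[0] = 5
(x ⊛ y)[1] = -2
(x ⊛ y)[2] = 5
(x ⊛ y)[3] = -3

x ⊛ y = [5, -2, 5, -3]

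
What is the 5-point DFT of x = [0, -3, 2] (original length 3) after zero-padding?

Original 3-point DFT: [-1, 0.5000+4.3301i, 0.5000-4.3301i]
Zero-padded 5-point DFT provides frequency interpolation.

DFT_5([x, 0, ...]) = [-1, -2.5451+1.6776i, 3.0451+3.6655i, 3.0451-3.6655i, -2.5451-1.6776i]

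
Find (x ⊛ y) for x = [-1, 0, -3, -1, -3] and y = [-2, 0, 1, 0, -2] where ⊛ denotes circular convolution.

(x ⊛ y)[n] = Σ(m=0 to 4) x[m] · y[(n-m) mod 5]

Computing each output sample:
(x ⊛ y)[0] = 1
(x ⊛ y)[1] = 3
(x ⊛ y)[2] = 7
(x ⊛ y)[3] = 8
(x ⊛ y)[4] = 5

x ⊛ y = [1, 3, 7, 8, 5]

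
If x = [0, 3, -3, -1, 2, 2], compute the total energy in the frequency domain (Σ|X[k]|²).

Parseval: Σ|x[n]|² = (1/N)Σ|X[k]|², so Σ|X[k]|² = N·Σ|x[n]|² = 6·27.0000

Σ|X[k]|² = N·Σ|x[n]|² = 6·27.0000 = 162.0000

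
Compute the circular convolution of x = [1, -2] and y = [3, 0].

(x ⊛ y)[n] = Σ(m=0 to 1) x[m] · y[(n-m) mod 2]

Computing each output sample:
(x ⊛ y)[0] = 3
(x ⊛ y)[1] = -6

x ⊛ y = [3, -6]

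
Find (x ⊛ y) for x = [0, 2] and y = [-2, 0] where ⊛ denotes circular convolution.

(x ⊛ y)[n] = Σ(m=0 to 1) x[m] · y[(n-m) mod 2]

Computing each output sample:
(x ⊛ y)[0] = 0
(x ⊛ y)[1] = -4

x ⊛ y = [0, -4]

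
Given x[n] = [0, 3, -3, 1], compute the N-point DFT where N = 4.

X[k] = Σ(n=0 to 3) x[n] · ω_4^(nk)
where ω_4 = e^(-2πi/4)

Computing each X[k]:
X[0] = 1
X[1] = 3-2i
X[2] = -7
X[3] = 3+2i

X = [1, 3-2i, -7, 3+2i]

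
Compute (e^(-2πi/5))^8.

Since ω_5^5 = 1, powers reduce modulo 5.
8 mod 5 = 3
So ω_5^8 = ω_5^3 = e^(-2πi·3/5)

ω_5^8 = ω_5^3 = -0.8090+0.5878i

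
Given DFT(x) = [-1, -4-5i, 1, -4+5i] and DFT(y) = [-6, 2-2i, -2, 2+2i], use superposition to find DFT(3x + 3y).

By linearity: DFT(3x + 3y) = 3·DFT(x) + 3·DFT(y)
= 3·[-1, -4-5i, 1, -4+5i] + 3·[-6, 2-2i, -2, 2+2i]

Computing element-wise:
Z[0] = 3·(-1) + 3·(-6) = -21
Z[1] = 3·(-4-5i) + 3·(2-2i) = -6-21i
Z[2] = 3·(1) + 3·(-2) = -3
Z[3] = 3·(-4+5i) + 3·(2+2i) = -6+21i

DFT(3x + 3y) = 3·X + 3·Y = [-21, -6-21i, -3, -6+21i]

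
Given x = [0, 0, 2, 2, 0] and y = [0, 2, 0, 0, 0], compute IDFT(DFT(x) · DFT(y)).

(x ⊛ y)[n] = Σ(m=0 to 4) x[m] · y[(n-m) mod 5]

Computing each output sample:
(x ⊛ y)[0] = 0
(x ⊛ y)[1] = 0
(x ⊛ y)[2] = 0
(x ⊛ y)[3] = 4
(x ⊛ y)[4] = 4

x ⊛ y = [0, 0, 0, 4, 4]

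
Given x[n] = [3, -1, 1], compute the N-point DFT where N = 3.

X[k] = Σ(n=0 to 2) x[n] · ω_3^(nk)
where ω_3 = e^(-2πi/3)

Computing each X[k]:
X[0] = 3
X[1] = 3.0000+1.7321i
X[2] = 3.0000-1.7321i

X = [3, 3.0000+1.7321i, 3.0000-1.7321i]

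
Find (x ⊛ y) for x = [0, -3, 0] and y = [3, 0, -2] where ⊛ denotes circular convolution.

(x ⊛ y)[n] = Σ(m=0 to 2) x[m] · y[(n-m) mod 3]

Computing each output sample:
(x ⊛ y)[0] = 6
(x ⊛ y)[1] = -9
(x ⊛ y)[2] = 0

x ⊛ y = [6, -9, 0]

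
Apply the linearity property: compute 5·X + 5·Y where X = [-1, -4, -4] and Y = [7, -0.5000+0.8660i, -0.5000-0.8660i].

By linearity: DFT(5x + 5y) = 5·DFT(x) + 5·DFT(y)
= 5·[-1, -4, -4] + 5·[7, -0.5000+0.8660i, -0.5000-0.8660i]

Computing element-wise:
Z[0] = 5·(-1) + 5·(7) = 30
Z[1] = 5·(-4) + 5·(-0.5000+0.8660i) = -22.5000+4.3300i
Z[2] = 5·(-4) + 5·(-0.5000-0.8660i) = -22.5000-4.3300i

DFT(5x + 5y) = 5·X + 5·Y = [30, -22.5000+4.3300i, -22.5000-4.3300i]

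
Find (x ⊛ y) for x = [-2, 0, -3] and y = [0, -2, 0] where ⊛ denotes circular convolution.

(x ⊛ y)[n] = Σ(m=0 to 2) x[m] · y[(n-m) mod 3]

Computing each output sample:
(x ⊛ y)[0] = 6
(x ⊛ y)[1] = 4
(x ⊛ y)[2] = 0

x ⊛ y = [6, 4, 0]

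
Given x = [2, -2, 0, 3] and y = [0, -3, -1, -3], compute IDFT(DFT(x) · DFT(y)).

(x ⊛ y)[n] = Σ(m=0 to 3) x[m] · y[(n-m) mod 4]

Computing each output sample:
(x ⊛ y)[0] = -3
(x ⊛ y)[1] = -9
(x ⊛ y)[2] = -5
(x ⊛ y)[3] = -4

x ⊛ y = [-3, -9, -5, -4]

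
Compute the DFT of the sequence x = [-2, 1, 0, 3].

X[k] = Σ(n=0 to 3) x[n] · ω_4^(nk)
where ω_4 = e^(-2πi/4)

Computing each X[k]:
X[0] = 2
X[1] = -2+2i
X[2] = -6
X[3] = -2-2i

X = [2, -2+2i, -6, -2-2i]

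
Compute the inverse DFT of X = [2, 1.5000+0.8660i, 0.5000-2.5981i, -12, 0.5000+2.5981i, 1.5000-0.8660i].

x[n] = (1/6) Σ(k=0 to 5) X[k] · e^(2πikn/6)

Computing each x[n]:
x[0] = -1
x[1] = 3
x[2] = -3
x[3] = 2
x[4] = -1
x[5] = 2

x = [-1, 3, -3, 2, -1, 2]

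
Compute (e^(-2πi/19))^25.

Since ω_19^19 = 1, powers reduce modulo 19.
25 mod 19 = 6
So ω_19^25 = ω_19^6 = e^(-2πi·6/19)

ω_19^25 = ω_19^6 = -0.4017-0.9158i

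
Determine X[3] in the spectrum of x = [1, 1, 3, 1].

X[3] = Σ(n=0 to 3) x[n] · ω_4^(3n) where ω_4 = e^(-2πi/4)
= (1)·ω_4^0 + (1)·ω_4^3 + (3)·ω_4^6 + (1)·ω_4^9

X[3] = -2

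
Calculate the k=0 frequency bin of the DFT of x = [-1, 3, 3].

X[0] = Σ(n=0 to 2) x[n] · ω_3^0 = Σ x[n]
= (-1) + (3) + (3)

X[0] = 5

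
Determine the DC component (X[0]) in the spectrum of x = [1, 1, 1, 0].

X[0] = Σ(n=0 to 3) x[n] · ω_4^0 = Σ x[n]
= (1) + (1) + (1) + (0)

X[0] = 3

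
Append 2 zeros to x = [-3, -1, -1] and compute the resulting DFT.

Original 3-point DFT: [-5, -2, -2]
Zero-padded 5-point DFT provides frequency interpolation.

DFT_5([x, 0, ...]) = [-5, -2.5000+1.5388i, -2.5000-0.3633i, -2.5000+0.3633i, -2.5000-1.5388i]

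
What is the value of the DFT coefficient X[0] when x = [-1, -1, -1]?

X[0] = Σ(n=0 to 2) x[n] · ω_3^0 = Σ x[n]
= (-1) + (-1) + (-1)

X[0] = -3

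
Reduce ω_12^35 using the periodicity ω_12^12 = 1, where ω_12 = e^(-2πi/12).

Since ω_12^12 = 1, powers reduce modulo 12.
35 mod 12 = 11
So ω_12^35 = ω_12^11 = e^(-2πi·11/12)

ω_12^35 = ω_12^11 = 0.8660+0.5000i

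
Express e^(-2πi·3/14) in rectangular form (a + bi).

ω_14^3 = e^(-2πi·3/14)
= cos(-2π·3/14) + i·sin(-2π·3/14)
= cos(-6π/14) + i·sin(-6π/14)

ω_14^3 = cos(-6π/14) + i·sin(-6π/14) = 0.2225-0.9749i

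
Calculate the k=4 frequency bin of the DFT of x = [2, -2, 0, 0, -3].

X[4] = Σ(n=0 to 4) x[n] · ω_5^(4n) where ω_5 = e^(-2πi/5)
= (2)·ω_5^0 + (-2)·ω_5^4 + (0)·ω_5^8 + (0)·ω_5^12 + (-3)·ω_5^16

X[4] = 0.4549+0.9511i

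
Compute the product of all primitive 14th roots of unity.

The primitive 14th roots of unity are ω_14^k for k coprime to 14: k ∈ {1, 3, 5, 9, 11, 13}
Their product equals the constant term of the cyclotomic polynomial Φ_14(x) up to sign.
For n ≥ 3, the product of all primitive nth roots of unity is 1. (For n=1 it is 1; for n=2 it is -1.)

1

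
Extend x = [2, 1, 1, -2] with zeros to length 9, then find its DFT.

Original 4-point DFT: [2, 1-3i, 4, 1+3i]
Zero-padded 9-point DFT provides frequency interpolation.

DFT_9([x, 0, ...]) = [2, 3.9397+0.1045i, 2.2340-3.0589i, -1, 2.8264+2.0328i, 2.8264-2.0328i, -1, 2.2340+3.0589i, 3.9397-0.1045i]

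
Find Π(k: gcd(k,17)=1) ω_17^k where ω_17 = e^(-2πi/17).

The primitive 17th roots of unity are ω_17^k for k coprime to 17: k ∈ {1, 2, 3, 4, 5, 6, 7, 8, 9, 10, 11, 12, 13, 14, 15, 16}
Their product equals the constant term of the cyclotomic polynomial Φ_17(x) up to sign.
For n ≥ 3, the product of all primitive nth roots of unity is 1. (For n=1 it is 1; for n=2 it is -1.)

1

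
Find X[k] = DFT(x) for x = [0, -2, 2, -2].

X[k] = Σ(n=0 to 3) x[n] · ω_4^(nk)
where ω_4 = e^(-2πi/4)

Computing each X[k]:
X[0] = -2
X[1] = -2
X[2] = 6
X[3] = -2

X = [-2, -2, 6, -2]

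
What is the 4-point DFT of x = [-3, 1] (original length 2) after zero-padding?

Original 2-point DFT: [-2, -4]
Zero-padded 4-point DFT provides frequency interpolation.

DFT_4([x, 0, ...]) = [-2, -3-1i, -4, -3+1i]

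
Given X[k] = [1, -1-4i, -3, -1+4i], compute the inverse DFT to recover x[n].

x[n] = (1/4) Σ(k=0 to 3) X[k] · e^(2πikn/4)

Computing each x[n]:
x[0] = -1
x[1] = 3
x[2] = 0
x[3] = -1

x = [-1, 3, 0, -1]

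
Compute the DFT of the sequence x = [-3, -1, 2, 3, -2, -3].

X[k] = Σ(n=0 to 5) x[n] · ω_6^(nk)
where ω_6 = e^(-2πi/6)

Computing each X[k]:
X[0] = -4
X[1] = -8.0000-5.1962i
X[2] = 2.0000+1.7321i
X[3] = -2
X[4] = 2.0000-1.7321i
X[5] = -8.0000+5.1962i

X = [-4, -8.0000-5.1962i, 2.0000+1.7321i, -2, 2.0000-1.7321i, -8.0000+5.1962i]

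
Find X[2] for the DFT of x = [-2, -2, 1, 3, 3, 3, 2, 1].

X[2] = Σ(n=0 to 7) x[n] · ω_8^(2n) where ω_8 = e^(-2πi/8)
= (-2)·ω_8^0 + (-2)·ω_8^2 + (1)·ω_8^4 + (3)·ω_8^6 + (3)·ω_8^8 + (3)·ω_8^10 + (2)·ω_8^12 + (1)·ω_8^14

X[2] = -2+3i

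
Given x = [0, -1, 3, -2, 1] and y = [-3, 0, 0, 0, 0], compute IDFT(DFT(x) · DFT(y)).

(x ⊛ y)[n] = Σ(m=0 to 4) x[m] · y[(n-m) mod 5]

Computing each output sample:
(x ⊛ y)[0] = 0
(x ⊛ y)[1] = 3
(x ⊛ y)[2] = -9
(x ⊛ y)[3] = 6
(x ⊛ y)[4] = -3

x ⊛ y = [0, 3, -9, 6, -3]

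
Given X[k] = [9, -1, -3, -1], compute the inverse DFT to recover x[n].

x[n] = (1/4) Σ(k=0 to 3) X[k] · e^(2πikn/4)

Computing each x[n]:
x[0] = 1
x[1] = 3
x[2] = 2
x[3] = 3

x = [1, 3, 2, 3]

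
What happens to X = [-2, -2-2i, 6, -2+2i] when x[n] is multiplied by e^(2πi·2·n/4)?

Modulation property: DFT(ω_4^(-2n)·x[n]) = X[(k-2) mod 4], so circularly shift X by 2 positions.

X[k-2] = [6, -2+2i, -2, -2-2i]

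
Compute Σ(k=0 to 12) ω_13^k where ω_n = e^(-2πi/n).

Sum of all nth roots of unity equals 0 for n > 1 (geometric series with r ≠ 1).

0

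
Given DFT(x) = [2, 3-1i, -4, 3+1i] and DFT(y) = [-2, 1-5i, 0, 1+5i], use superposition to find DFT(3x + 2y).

By linearity: DFT(3x + 2y) = 3·DFT(x) + 2·DFT(y)
= 3·[2, 3-1i, -4, 3+1i] + 2·[-2, 1-5i, 0, 1+5i]

Computing element-wise:
Z[0] = 3·(2) + 2·(-2) = 2
Z[1] = 3·(3-1i) + 2·(1-5i) = 11-13i
Z[2] = 3·(-4) + 2·(0) = -12
Z[3] = 3·(3+1i) + 2·(1+5i) = 11+13i

DFT(3x + 2y) = 3·X + 2·Y = [2, 11-13i, -12, 11+13i]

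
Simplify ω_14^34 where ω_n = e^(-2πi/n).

Since ω_14^14 = 1, powers reduce modulo 14.
34 mod 14 = 6
So ω_14^34 = ω_14^6 = e^(-2πi·6/14)

ω_14^34 = ω_14^6 = -0.9010-0.4339i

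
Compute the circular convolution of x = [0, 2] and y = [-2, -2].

(x ⊛ y)[n] = Σ(m=0 to 1) x[m] · y[(n-m) mod 2]

Computing each output sample:
(x ⊛ y)[0] = -4
(x ⊛ y)[1] = -4

x ⊛ y = [-4, -4]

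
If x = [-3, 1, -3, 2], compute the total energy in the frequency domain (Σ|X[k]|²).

Parseval: Σ|x[n]|² = (1/N)Σ|X[k]|², so Σ|X[k]|² = N·Σ|x[n]|² = 4·23.0000

Σ|X[k]|² = N·Σ|x[n]|² = 4·23.0000 = 92.0000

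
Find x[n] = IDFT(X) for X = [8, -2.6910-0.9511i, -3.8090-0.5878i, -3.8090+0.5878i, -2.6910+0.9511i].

x[n] = (1/5) Σ(k=0 to 4) X[k] · e^(2πikn/5)

Computing each x[n]:
x[0] = -1
x[1] = 3
x[2] = 2
x[3] = 2
x[4] = 2

x = [-1, 3, 2, 2, 2]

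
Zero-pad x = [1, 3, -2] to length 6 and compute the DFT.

Original 3-point DFT: [2, 0.5000-4.3301i, 0.5000+4.3301i]
Zero-padded 6-point DFT provides frequency interpolation.

DFT_6([x, 0, ...]) = [2, 3.5000-0.8660i, 0.5000-4.3301i, -4, 0.5000+4.3301i, 3.5000+0.8660i]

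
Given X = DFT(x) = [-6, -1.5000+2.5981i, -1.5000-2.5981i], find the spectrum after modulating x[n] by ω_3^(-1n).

Modulation property: DFT(ω_3^(-1n)·x[n]) = X[(k-1) mod 3], so circularly shift X by 1 positions.

X[k-1] = [-1.5000-2.5981i, -6, -1.5000+2.5981i]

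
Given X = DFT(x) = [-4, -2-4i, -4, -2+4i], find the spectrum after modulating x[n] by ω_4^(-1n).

Modulation property: DFT(ω_4^(-1n)·x[n]) = X[(k-1) mod 4], so circularly shift X by 1 positions.

X[k-1] = [-2+4i, -4, -2-4i, -4]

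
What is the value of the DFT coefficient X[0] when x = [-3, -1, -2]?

X[0] = Σ(n=0 to 2) x[n] · ω_3^0 = Σ x[n]
= (-3) + (-1) + (-2)

X[0] = -6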